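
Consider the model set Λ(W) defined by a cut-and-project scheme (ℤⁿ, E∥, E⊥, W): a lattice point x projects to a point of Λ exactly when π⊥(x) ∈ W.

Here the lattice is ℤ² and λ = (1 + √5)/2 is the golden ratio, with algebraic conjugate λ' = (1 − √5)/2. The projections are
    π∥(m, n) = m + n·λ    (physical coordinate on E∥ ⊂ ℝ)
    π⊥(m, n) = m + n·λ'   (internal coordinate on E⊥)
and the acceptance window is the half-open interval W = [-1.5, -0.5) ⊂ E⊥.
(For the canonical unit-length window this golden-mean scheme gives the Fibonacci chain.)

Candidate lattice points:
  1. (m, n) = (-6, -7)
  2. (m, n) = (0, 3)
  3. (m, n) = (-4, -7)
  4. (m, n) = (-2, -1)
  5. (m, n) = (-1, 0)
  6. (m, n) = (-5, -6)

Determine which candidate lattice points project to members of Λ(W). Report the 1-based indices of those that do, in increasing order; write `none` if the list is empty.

4, 5, 6

λ' = (1−√5)/2 ≈ -0.618034.
[1] lift (-6,-7): star map gives -1.673762; window check -1.5 ≤ -1.673762 < -0.5 is false → out
[2] lift (0,3): star map gives -1.854102; window check -1.5 ≤ -1.854102 < -0.5 is false → out
[3] lift (-4,-7): star map gives 0.326238; window check -1.5 ≤ 0.326238 < -0.5 is false → out
[4] lift (-2,-1): star map gives -1.381966; window check -1.5 ≤ -1.381966 < -0.5 is true → IN Λ
[5] lift (-1,0): star map gives -1.000000; window check -1.5 ≤ -1.000000 < -0.5 is true → IN Λ
[6] lift (-5,-6): star map gives -1.291796; window check -1.5 ≤ -1.291796 < -0.5 is true → IN Λ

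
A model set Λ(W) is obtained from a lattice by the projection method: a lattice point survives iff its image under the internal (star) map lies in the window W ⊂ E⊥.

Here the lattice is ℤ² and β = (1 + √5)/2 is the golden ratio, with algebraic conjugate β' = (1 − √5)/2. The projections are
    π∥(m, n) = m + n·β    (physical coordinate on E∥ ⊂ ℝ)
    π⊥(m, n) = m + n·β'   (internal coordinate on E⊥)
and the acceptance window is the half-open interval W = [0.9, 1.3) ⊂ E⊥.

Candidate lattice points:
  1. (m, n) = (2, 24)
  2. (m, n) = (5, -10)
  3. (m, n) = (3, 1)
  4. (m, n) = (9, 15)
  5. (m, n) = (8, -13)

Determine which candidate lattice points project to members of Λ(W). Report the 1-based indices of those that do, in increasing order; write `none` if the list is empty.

Numerically β ≈ 1.61803 and β' = −1/β ≈ -0.61803.
candidate 1: (m,n)=(2,24) → π∥ = 2+24·β ≈ 40.83282, π⊥ = 2+24·β' ≈ -12.83282 ∉ [0.9, 1.3) ⇒ out
candidate 2: (m,n)=(5,-10) → π∥ = 5-10·β ≈ -11.18034, π⊥ = 5-10·β' ≈ 11.18034 ∉ [0.9, 1.3) ⇒ out
candidate 3: (m,n)=(3,1) → π∥ = 3+1·β ≈ 4.61803, π⊥ = 3+1·β' ≈ 2.38197 ∉ [0.9, 1.3) ⇒ out
candidate 4: (m,n)=(9,15) → π∥ = 9+15·β ≈ 33.27051, π⊥ = 9+15·β' ≈ -0.27051 ∉ [0.9, 1.3) ⇒ out
candidate 5: (m,n)=(8,-13) → π∥ = 8-13·β ≈ -13.03444, π⊥ = 8-13·β' ≈ 16.03444 ∉ [0.9, 1.3) ⇒ out

none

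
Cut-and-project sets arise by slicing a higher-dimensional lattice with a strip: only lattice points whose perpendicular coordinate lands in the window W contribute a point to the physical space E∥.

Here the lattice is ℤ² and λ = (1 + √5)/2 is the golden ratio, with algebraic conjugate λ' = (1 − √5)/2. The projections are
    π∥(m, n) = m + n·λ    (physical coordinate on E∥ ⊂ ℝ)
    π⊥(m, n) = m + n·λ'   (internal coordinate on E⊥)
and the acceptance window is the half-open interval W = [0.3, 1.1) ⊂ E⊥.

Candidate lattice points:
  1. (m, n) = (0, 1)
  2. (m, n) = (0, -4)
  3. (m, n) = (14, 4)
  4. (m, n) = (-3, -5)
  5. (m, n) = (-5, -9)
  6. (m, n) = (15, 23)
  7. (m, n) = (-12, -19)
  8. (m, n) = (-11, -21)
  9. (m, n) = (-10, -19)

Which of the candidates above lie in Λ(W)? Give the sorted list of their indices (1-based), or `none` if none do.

λ' = (1−√5)/2 ≈ -0.618034.
candidate 1: (m,n)=(0,1) → π∥ = 0+1·λ ≈ 1.618034, π⊥ = 0+1·λ' ≈ -0.618034 ∉ [0.3, 1.1) ⇒ out
candidate 2: (m,n)=(0,-4) → π∥ = 0-4·λ ≈ -6.472136, π⊥ = 0-4·λ' ≈ 2.472136 ∉ [0.3, 1.1) ⇒ out
candidate 3: (m,n)=(14,4) → π∥ = 14+4·λ ≈ 20.472136, π⊥ = 14+4·λ' ≈ 11.527864 ∉ [0.3, 1.1) ⇒ out
candidate 4: (m,n)=(-3,-5) → π∥ = -3-5·λ ≈ -11.090170, π⊥ = -3-5·λ' ≈ 0.090170 ∉ [0.3, 1.1) ⇒ out
candidate 5: (m,n)=(-5,-9) → π∥ = -5-9·λ ≈ -19.562306, π⊥ = -5-9·λ' ≈ 0.562306 ∈ [0.3, 1.1) ⇒ IN Λ
candidate 6: (m,n)=(15,23) → π∥ = 15+23·λ ≈ 52.214782, π⊥ = 15+23·λ' ≈ 0.785218 ∈ [0.3, 1.1) ⇒ IN Λ
candidate 7: (m,n)=(-12,-19) → π∥ = -12-19·λ ≈ -42.742646, π⊥ = -12-19·λ' ≈ -0.257354 ∉ [0.3, 1.1) ⇒ out
candidate 8: (m,n)=(-11,-21) → π∥ = -11-21·λ ≈ -44.978714, π⊥ = -11-21·λ' ≈ 1.978714 ∉ [0.3, 1.1) ⇒ out
candidate 9: (m,n)=(-10,-19) → π∥ = -10-19·λ ≈ -40.742646, π⊥ = -10-19·λ' ≈ 1.742646 ∉ [0.3, 1.1) ⇒ out

5, 6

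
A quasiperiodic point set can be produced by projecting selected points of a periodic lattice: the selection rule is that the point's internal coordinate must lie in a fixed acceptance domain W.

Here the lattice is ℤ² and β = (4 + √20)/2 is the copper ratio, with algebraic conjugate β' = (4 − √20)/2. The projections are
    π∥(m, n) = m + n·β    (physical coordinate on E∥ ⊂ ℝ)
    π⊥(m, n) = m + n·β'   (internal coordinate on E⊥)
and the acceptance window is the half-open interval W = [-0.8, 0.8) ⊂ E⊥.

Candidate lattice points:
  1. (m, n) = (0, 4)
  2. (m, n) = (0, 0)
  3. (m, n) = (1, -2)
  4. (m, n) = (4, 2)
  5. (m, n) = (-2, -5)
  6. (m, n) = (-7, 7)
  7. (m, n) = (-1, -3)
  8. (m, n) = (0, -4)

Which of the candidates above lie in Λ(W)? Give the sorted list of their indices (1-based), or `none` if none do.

Compute β' = (4−√20)/2 = -0.2361, so π⊥(m,n) = m -0.2361·n.
[1] lift (0,4): star map gives -0.9443; window check -0.8 ≤ -0.9443 < 0.8 is false → out
[2] lift (0,0): star map gives 0.0000; window check -0.8 ≤ 0.0000 < 0.8 is true → IN Λ
[3] lift (1,-2): star map gives 1.4721; window check -0.8 ≤ 1.4721 < 0.8 is false → out
[4] lift (4,2): star map gives 3.5279; window check -0.8 ≤ 3.5279 < 0.8 is false → out
[5] lift (-2,-5): star map gives -0.8197; window check -0.8 ≤ -0.8197 < 0.8 is false → out
[6] lift (-7,7): star map gives -8.6525; window check -0.8 ≤ -8.6525 < 0.8 is false → out
[7] lift (-1,-3): star map gives -0.2918; window check -0.8 ≤ -0.2918 < 0.8 is true → IN Λ
[8] lift (0,-4): star map gives 0.9443; window check -0.8 ≤ 0.9443 < 0.8 is false → out

2, 7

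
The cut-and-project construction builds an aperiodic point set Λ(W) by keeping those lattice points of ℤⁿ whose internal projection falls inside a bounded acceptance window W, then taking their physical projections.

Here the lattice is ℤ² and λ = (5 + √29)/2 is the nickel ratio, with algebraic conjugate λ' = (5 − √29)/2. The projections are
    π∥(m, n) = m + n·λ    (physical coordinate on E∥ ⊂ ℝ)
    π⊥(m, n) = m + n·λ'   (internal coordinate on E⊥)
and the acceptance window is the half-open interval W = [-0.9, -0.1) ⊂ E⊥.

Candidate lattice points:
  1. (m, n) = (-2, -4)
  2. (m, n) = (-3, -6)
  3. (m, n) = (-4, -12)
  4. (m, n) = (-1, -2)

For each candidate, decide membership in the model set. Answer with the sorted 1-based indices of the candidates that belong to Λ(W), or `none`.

4

Numerically λ ≈ 5.1926 and λ' = −1/λ ≈ -0.1926.
[1] lift (-2,-4): star map gives -1.2297; window check -0.9 ≤ -1.2297 < -0.1 is false → out
[2] lift (-3,-6): star map gives -1.8445; window check -0.9 ≤ -1.8445 < -0.1 is false → out
[3] lift (-4,-12): star map gives -1.6890; window check -0.9 ≤ -1.6890 < -0.1 is false → out
[4] lift (-1,-2): star map gives -0.6148; window check -0.9 ≤ -0.6148 < -0.1 is true → IN Λ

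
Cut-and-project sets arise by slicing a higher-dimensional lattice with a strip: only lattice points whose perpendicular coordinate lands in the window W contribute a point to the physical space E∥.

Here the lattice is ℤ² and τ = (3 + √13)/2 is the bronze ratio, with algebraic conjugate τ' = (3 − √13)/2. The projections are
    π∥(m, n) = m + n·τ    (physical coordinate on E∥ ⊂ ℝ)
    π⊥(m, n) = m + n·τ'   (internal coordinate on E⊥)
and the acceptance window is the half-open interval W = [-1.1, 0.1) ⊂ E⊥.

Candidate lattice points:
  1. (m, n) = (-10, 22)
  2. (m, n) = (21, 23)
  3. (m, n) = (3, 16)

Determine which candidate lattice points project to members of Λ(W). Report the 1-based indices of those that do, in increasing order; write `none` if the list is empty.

none

Numerically τ ≈ 3.30278 and τ' = −1/τ ≈ -0.30278.
[1] lift (-10,22): star map gives -16.66106; window check -1.1 ≤ -16.66106 < 0.1 is false → out
[2] lift (21,23): star map gives 14.03616; window check -1.1 ≤ 14.03616 < 0.1 is false → out
[3] lift (3,16): star map gives -1.84441; window check -1.1 ≤ -1.84441 < 0.1 is false → out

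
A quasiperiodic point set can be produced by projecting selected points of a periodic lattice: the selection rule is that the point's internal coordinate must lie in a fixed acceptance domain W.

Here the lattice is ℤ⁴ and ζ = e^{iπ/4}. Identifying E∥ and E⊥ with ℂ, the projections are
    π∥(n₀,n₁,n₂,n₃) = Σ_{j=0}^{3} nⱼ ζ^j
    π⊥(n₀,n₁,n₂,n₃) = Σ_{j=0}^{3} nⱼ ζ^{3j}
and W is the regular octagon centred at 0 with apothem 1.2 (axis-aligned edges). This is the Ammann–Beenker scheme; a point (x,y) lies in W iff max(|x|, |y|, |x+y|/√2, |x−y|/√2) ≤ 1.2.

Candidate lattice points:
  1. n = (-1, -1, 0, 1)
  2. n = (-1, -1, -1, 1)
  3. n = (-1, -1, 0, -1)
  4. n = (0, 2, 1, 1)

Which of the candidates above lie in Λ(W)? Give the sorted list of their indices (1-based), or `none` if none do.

Internal map: ζ^{3j} for j=0..3 gives (1,0), (−√2/2,√2/2), (0,−1), (√2/2,√2/2).
candidate 1: n = (-1, -1, 0, 1) → π⊥ ≈ (+0.41421, +0.00000); max(|x|,|y|,|x±y|/√2) = 0.41421 ≤ 1.2 ⇒ ∈ W
candidate 2: n = (-1, -1, -1, 1) → π⊥ ≈ (+0.41421, +1.00000); max(|x|,|y|,|x±y|/√2) = 1.00000 ≤ 1.2 ⇒ ∈ W
candidate 3: n = (-1, -1, 0, -1) → π⊥ ≈ (-1.00000, -1.41421); max(|x|,|y|,|x±y|/√2) = 1.70711 > 1.2 ⇒ ∉ W
candidate 4: n = (0, 2, 1, 1) → π⊥ ≈ (-0.70711, +1.12132); max(|x|,|y|,|x±y|/√2) = 1.29289 > 1.2 ⇒ ∉ W

1, 2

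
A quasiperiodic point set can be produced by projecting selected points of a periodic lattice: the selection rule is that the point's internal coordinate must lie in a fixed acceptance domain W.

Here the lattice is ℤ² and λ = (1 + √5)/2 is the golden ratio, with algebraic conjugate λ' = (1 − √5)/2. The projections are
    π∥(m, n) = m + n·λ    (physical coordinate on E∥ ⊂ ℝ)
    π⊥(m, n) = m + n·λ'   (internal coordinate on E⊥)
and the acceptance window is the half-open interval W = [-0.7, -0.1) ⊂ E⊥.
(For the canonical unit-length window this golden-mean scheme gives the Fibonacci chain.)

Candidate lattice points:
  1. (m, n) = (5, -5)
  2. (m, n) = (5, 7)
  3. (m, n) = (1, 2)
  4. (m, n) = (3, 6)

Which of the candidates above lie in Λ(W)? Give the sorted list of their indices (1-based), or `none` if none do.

3

Compute λ' = (1−√5)/2 = -0.61803, so π⊥(m,n) = m -0.61803·n.
candidate 1: (m,n)=(5,-5) → π∥ = 5-5·λ ≈ -3.09017, π⊥ = 5-5·λ' ≈ 8.09017 ∉ [-0.7, -0.1) ⇒ out
candidate 2: (m,n)=(5,7) → π∥ = 5+7·λ ≈ 16.32624, π⊥ = 5+7·λ' ≈ 0.67376 ∉ [-0.7, -0.1) ⇒ out
candidate 3: (m,n)=(1,2) → π∥ = 1+2·λ ≈ 4.23607, π⊥ = 1+2·λ' ≈ -0.23607 ∈ [-0.7, -0.1) ⇒ IN Λ
candidate 4: (m,n)=(3,6) → π∥ = 3+6·λ ≈ 12.70820, π⊥ = 3+6·λ' ≈ -0.70820 ∉ [-0.7, -0.1) ⇒ out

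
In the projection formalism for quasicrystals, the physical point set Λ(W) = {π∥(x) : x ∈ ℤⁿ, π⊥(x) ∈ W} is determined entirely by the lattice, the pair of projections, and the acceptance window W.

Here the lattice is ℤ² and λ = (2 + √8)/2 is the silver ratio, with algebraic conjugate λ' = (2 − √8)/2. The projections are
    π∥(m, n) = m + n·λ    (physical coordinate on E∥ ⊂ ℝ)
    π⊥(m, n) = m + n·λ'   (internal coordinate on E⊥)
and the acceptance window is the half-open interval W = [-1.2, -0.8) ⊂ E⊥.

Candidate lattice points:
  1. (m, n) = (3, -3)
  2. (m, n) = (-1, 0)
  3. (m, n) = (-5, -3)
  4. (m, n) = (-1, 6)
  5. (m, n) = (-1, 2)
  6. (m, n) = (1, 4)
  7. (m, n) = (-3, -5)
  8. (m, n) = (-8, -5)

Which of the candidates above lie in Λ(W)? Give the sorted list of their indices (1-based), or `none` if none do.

2, 7

Compute λ' = (2−√8)/2 = -0.4142, so π⊥(m,n) = m -0.4142·n.
[1] lift (3,-3): star map gives 4.2426; window check -1.2 ≤ 4.2426 < -0.8 is false → out
[2] lift (-1,0): star map gives -1.0000; window check -1.2 ≤ -1.0000 < -0.8 is true → IN Λ
[3] lift (-5,-3): star map gives -3.7574; window check -1.2 ≤ -3.7574 < -0.8 is false → out
[4] lift (-1,6): star map gives -3.4853; window check -1.2 ≤ -3.4853 < -0.8 is false → out
[5] lift (-1,2): star map gives -1.8284; window check -1.2 ≤ -1.8284 < -0.8 is false → out
[6] lift (1,4): star map gives -0.6569; window check -1.2 ≤ -0.6569 < -0.8 is false → out
[7] lift (-3,-5): star map gives -0.9289; window check -1.2 ≤ -0.9289 < -0.8 is true → IN Λ
[8] lift (-8,-5): star map gives -5.9289; window check -1.2 ≤ -5.9289 < -0.8 is false → out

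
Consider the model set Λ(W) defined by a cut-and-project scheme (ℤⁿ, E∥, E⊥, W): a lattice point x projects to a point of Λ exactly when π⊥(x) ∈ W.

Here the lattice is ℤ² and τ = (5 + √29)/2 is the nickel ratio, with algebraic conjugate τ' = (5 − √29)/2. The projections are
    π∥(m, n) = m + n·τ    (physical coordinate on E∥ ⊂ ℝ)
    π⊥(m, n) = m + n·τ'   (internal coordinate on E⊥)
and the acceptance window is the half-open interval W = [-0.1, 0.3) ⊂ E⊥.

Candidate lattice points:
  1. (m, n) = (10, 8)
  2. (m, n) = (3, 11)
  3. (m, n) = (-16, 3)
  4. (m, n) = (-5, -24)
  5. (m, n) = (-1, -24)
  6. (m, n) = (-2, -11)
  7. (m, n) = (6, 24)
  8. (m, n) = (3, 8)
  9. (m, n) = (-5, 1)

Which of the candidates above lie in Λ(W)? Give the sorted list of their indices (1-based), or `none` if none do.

Numerically τ ≈ 5.192582 and τ' = −1/τ ≈ -0.192582.
candidate 1: (m,n)=(10,8) → π∥ = 10+8·τ ≈ 51.540659, π⊥ = 10+8·τ' ≈ 8.459341 ∉ [-0.1, 0.3) ⇒ out
candidate 2: (m,n)=(3,11) → π∥ = 3+11·τ ≈ 60.118406, π⊥ = 3+11·τ' ≈ 0.881594 ∉ [-0.1, 0.3) ⇒ out
candidate 3: (m,n)=(-16,3) → π∥ = -16+3·τ ≈ -0.422253, π⊥ = -16+3·τ' ≈ -16.577747 ∉ [-0.1, 0.3) ⇒ out
candidate 4: (m,n)=(-5,-24) → π∥ = -5-24·τ ≈ -129.621978, π⊥ = -5-24·τ' ≈ -0.378022 ∉ [-0.1, 0.3) ⇒ out
candidate 5: (m,n)=(-1,-24) → π∥ = -1-24·τ ≈ -125.621978, π⊥ = -1-24·τ' ≈ 3.621978 ∉ [-0.1, 0.3) ⇒ out
candidate 6: (m,n)=(-2,-11) → π∥ = -2-11·τ ≈ -59.118406, π⊥ = -2-11·τ' ≈ 0.118406 ∈ [-0.1, 0.3) ⇒ IN Λ
candidate 7: (m,n)=(6,24) → π∥ = 6+24·τ ≈ 130.621978, π⊥ = 6+24·τ' ≈ 1.378022 ∉ [-0.1, 0.3) ⇒ out
candidate 8: (m,n)=(3,8) → π∥ = 3+8·τ ≈ 44.540659, π⊥ = 3+8·τ' ≈ 1.459341 ∉ [-0.1, 0.3) ⇒ out
candidate 9: (m,n)=(-5,1) → π∥ = -5+1·τ ≈ 0.192582, π⊥ = -5+1·τ' ≈ -5.192582 ∉ [-0.1, 0.3) ⇒ out

6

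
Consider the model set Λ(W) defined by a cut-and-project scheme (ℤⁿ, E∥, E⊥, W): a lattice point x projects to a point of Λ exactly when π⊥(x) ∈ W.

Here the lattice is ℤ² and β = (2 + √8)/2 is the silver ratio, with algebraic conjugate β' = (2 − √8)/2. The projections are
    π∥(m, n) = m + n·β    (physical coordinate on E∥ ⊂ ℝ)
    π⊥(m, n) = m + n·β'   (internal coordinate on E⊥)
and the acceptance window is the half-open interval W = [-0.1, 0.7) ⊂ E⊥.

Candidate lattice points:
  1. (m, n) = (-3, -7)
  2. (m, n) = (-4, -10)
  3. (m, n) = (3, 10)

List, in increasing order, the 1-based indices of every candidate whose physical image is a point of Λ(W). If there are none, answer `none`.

β' = (2−√8)/2 ≈ -0.414214.
[1] lift (-3,-7): star map gives -0.100505; window check -0.1 ≤ -0.100505 < 0.7 is false → out
[2] lift (-4,-10): star map gives 0.142136; window check -0.1 ≤ 0.142136 < 0.7 is true → IN Λ
[3] lift (3,10): star map gives -1.142136; window check -0.1 ≤ -1.142136 < 0.7 is false → out

2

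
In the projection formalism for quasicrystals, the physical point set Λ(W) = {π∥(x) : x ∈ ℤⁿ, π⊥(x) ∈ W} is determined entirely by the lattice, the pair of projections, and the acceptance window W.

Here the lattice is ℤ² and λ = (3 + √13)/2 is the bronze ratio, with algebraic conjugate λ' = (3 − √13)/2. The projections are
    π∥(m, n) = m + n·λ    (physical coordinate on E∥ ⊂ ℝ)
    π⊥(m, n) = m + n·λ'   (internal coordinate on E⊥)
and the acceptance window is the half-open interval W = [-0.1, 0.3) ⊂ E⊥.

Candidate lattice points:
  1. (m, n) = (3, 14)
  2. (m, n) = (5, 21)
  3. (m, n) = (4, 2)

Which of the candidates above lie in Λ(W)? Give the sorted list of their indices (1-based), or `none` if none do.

none

λ' = (3−√13)/2 ≈ -0.3028.
#1 (3,14): internal coord 3 + (14)·λ' = -1.2389; -1.2389 ∉ [-0.1, 0.3) → out
#2 (5,21): internal coord 5 + (21)·λ' = -1.3583; -1.3583 ∉ [-0.1, 0.3) → out
#3 (4,2): internal coord 4 + (2)·λ' = +3.3944; +3.3944 ∉ [-0.1, 0.3) → out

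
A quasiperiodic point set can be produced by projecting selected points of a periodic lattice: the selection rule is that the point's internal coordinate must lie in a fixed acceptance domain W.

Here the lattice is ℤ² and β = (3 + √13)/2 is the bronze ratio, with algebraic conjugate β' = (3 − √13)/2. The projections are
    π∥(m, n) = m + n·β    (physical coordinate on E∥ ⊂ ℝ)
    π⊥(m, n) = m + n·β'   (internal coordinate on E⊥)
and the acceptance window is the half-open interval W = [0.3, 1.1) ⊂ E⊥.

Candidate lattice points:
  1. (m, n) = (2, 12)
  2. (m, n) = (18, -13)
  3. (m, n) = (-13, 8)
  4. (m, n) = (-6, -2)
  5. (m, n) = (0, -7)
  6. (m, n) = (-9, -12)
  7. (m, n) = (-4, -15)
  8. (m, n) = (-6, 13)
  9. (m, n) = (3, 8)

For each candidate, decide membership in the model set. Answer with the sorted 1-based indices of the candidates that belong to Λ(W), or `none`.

7, 9

Numerically β ≈ 3.302776 and β' = −1/β ≈ -0.302776.
#1 (2,12): internal coord 2 + (12)·β' = -1.633308; -1.633308 ∉ [0.3, 1.1) → out
#2 (18,-13): internal coord 18 + (-13)·β' = +21.936083; +21.936083 ∉ [0.3, 1.1) → out
#3 (-13,8): internal coord -13 + (8)·β' = -15.422205; -15.422205 ∉ [0.3, 1.1) → out
#4 (-6,-2): internal coord -6 + (-2)·β' = -5.394449; -5.394449 ∉ [0.3, 1.1) → out
#5 (0,-7): internal coord 0 + (-7)·β' = +2.119429; +2.119429 ∉ [0.3, 1.1) → out
#6 (-9,-12): internal coord -9 + (-12)·β' = -5.366692; -5.366692 ∉ [0.3, 1.1) → out
#7 (-4,-15): internal coord -4 + (-15)·β' = +0.541635; +0.541635 ∈ [0.3, 1.1) → IN Λ
#8 (-6,13): internal coord -6 + (13)·β' = -9.936083; -9.936083 ∉ [0.3, 1.1) → out
#9 (3,8): internal coord 3 + (8)·β' = +0.577795; +0.577795 ∈ [0.3, 1.1) → IN Λ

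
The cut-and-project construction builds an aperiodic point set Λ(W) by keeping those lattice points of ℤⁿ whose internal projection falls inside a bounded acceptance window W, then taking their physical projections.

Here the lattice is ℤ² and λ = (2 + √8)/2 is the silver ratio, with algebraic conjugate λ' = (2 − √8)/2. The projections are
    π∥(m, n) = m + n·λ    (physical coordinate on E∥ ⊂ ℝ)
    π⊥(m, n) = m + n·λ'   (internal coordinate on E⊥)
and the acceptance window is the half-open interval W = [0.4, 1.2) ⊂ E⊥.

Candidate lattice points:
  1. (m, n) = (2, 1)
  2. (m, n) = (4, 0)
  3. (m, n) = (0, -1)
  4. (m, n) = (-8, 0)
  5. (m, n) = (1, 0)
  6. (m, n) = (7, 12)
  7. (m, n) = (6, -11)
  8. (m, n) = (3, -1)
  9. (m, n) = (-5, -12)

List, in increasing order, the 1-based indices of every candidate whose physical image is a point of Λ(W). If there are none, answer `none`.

λ' = (2−√8)/2 ≈ -0.414214.
[1] lift (2,1): star map gives 1.585786; window check 0.4 ≤ 1.585786 < 1.2 is false → out
[2] lift (4,0): star map gives 4.000000; window check 0.4 ≤ 4.000000 < 1.2 is false → out
[3] lift (0,-1): star map gives 0.414214; window check 0.4 ≤ 0.414214 < 1.2 is true → IN Λ
[4] lift (-8,0): star map gives -8.000000; window check 0.4 ≤ -8.000000 < 1.2 is false → out
[5] lift (1,0): star map gives 1.000000; window check 0.4 ≤ 1.000000 < 1.2 is true → IN Λ
[6] lift (7,12): star map gives 2.029437; window check 0.4 ≤ 2.029437 < 1.2 is false → out
[7] lift (6,-11): star map gives 10.556349; window check 0.4 ≤ 10.556349 < 1.2 is false → out
[8] lift (3,-1): star map gives 3.414214; window check 0.4 ≤ 3.414214 < 1.2 is false → out
[9] lift (-5,-12): star map gives -0.029437; window check 0.4 ≤ -0.029437 < 1.2 is false → out

3, 5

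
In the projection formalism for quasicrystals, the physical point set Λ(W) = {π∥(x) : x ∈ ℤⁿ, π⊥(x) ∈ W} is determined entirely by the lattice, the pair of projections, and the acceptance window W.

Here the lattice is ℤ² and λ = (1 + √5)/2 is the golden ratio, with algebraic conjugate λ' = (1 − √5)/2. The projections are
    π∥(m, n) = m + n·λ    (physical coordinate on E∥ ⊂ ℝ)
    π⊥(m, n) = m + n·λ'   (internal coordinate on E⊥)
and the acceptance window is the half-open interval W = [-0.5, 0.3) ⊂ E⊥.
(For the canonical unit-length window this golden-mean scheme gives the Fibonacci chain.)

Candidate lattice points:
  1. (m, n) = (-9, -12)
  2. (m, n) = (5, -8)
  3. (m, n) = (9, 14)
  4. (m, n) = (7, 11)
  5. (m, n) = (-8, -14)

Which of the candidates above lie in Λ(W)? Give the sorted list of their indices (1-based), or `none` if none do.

4

Compute λ' = (1−√5)/2 = -0.6180, so π⊥(m,n) = m -0.6180·n.
[1] lift (-9,-12): star map gives -1.5836; window check -0.5 ≤ -1.5836 < 0.3 is false → out
[2] lift (5,-8): star map gives 9.9443; window check -0.5 ≤ 9.9443 < 0.3 is false → out
[3] lift (9,14): star map gives 0.3475; window check -0.5 ≤ 0.3475 < 0.3 is false → out
[4] lift (7,11): star map gives 0.2016; window check -0.5 ≤ 0.2016 < 0.3 is true → IN Λ
[5] lift (-8,-14): star map gives 0.6525; window check -0.5 ≤ 0.6525 < 0.3 is false → out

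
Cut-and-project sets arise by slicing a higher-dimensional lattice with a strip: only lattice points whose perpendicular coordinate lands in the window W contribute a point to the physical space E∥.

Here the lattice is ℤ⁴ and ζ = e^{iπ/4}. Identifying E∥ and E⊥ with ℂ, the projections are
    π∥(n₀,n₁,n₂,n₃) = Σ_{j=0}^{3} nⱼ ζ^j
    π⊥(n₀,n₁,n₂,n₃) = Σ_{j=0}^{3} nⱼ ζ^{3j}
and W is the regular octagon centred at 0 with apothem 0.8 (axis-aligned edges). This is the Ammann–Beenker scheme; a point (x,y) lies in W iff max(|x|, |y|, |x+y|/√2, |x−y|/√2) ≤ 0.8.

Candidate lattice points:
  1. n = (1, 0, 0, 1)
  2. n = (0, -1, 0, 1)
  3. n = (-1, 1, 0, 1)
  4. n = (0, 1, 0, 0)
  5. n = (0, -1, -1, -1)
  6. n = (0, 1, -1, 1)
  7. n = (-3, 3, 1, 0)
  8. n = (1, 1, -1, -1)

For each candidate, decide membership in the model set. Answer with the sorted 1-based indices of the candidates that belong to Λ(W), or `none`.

Internal map: ζ^{3j} for j=0..3 gives (1,0), (−√2/2,√2/2), (0,−1), (√2/2,√2/2).
candidate 1: n = (1, 0, 0, 1) → π⊥ ≈ (+1.707107, +0.707107); max(|x|,|y|,|x±y|/√2) = 1.707107 > 0.8 ⇒ ∉ W
candidate 2: n = (0, -1, 0, 1) → π⊥ ≈ (+1.414214, +0.000000); max(|x|,|y|,|x±y|/√2) = 1.414214 > 0.8 ⇒ ∉ W
candidate 3: n = (-1, 1, 0, 1) → π⊥ ≈ (-1.000000, +1.414214); max(|x|,|y|,|x±y|/√2) = 1.707107 > 0.8 ⇒ ∉ W
candidate 4: n = (0, 1, 0, 0) → π⊥ ≈ (-0.707107, +0.707107); max(|x|,|y|,|x±y|/√2) = 1.000000 > 0.8 ⇒ ∉ W
candidate 5: n = (0, -1, -1, -1) → π⊥ ≈ (+0.000000, -0.414214); max(|x|,|y|,|x±y|/√2) = 0.414214 ≤ 0.8 ⇒ ∈ W
candidate 6: n = (0, 1, -1, 1) → π⊥ ≈ (+0.000000, +2.414214); max(|x|,|y|,|x±y|/√2) = 2.414214 > 0.8 ⇒ ∉ W
candidate 7: n = (-3, 3, 1, 0) → π⊥ ≈ (-5.121320, +1.121320); max(|x|,|y|,|x±y|/√2) = 5.121320 > 0.8 ⇒ ∉ W
candidate 8: n = (1, 1, -1, -1) → π⊥ ≈ (-0.414214, +1.000000); max(|x|,|y|,|x±y|/√2) = 1.000000 > 0.8 ⇒ ∉ W

5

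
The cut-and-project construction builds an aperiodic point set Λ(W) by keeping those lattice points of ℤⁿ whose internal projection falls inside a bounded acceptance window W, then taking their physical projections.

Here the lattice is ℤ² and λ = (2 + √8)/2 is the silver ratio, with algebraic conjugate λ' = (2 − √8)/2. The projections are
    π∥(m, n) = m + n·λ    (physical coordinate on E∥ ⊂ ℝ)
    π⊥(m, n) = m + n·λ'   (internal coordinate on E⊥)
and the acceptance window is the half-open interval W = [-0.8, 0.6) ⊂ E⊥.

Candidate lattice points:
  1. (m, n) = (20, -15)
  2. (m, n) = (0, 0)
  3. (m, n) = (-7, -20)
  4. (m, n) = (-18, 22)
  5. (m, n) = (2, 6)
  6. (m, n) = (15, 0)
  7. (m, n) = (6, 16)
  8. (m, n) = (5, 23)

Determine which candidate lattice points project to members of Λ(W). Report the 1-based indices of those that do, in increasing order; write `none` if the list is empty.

2, 5, 7

Compute λ' = (2−√8)/2 = -0.414214, so π⊥(m,n) = m -0.414214·n.
[1] lift (20,-15): star map gives 26.213203; window check -0.8 ≤ 26.213203 < 0.6 is false → out
[2] lift (0,0): star map gives 0.000000; window check -0.8 ≤ 0.000000 < 0.6 is true → IN Λ
[3] lift (-7,-20): star map gives 1.284271; window check -0.8 ≤ 1.284271 < 0.6 is false → out
[4] lift (-18,22): star map gives -27.112698; window check -0.8 ≤ -27.112698 < 0.6 is false → out
[5] lift (2,6): star map gives -0.485281; window check -0.8 ≤ -0.485281 < 0.6 is true → IN Λ
[6] lift (15,0): star map gives 15.000000; window check -0.8 ≤ 15.000000 < 0.6 is false → out
[7] lift (6,16): star map gives -0.627417; window check -0.8 ≤ -0.627417 < 0.6 is true → IN Λ
[8] lift (5,23): star map gives -4.526912; window check -0.8 ≤ -4.526912 < 0.6 is false → out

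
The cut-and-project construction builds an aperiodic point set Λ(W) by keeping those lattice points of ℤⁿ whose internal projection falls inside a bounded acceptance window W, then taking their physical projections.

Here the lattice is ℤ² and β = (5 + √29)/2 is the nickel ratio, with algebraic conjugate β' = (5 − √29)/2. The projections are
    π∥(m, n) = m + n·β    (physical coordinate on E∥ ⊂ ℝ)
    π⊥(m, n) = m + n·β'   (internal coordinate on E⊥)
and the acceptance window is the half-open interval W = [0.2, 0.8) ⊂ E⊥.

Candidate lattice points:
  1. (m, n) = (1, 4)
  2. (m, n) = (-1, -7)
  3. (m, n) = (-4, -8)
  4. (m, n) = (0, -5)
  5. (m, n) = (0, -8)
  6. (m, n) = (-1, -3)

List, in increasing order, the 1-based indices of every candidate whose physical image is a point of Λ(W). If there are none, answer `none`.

β' = (5−√29)/2 ≈ -0.192582.
#1 (1,4): internal coord 1 + (4)·β' = +0.229670; +0.229670 ∈ [0.2, 0.8) → IN Λ
#2 (-1,-7): internal coord -1 + (-7)·β' = +0.348077; +0.348077 ∈ [0.2, 0.8) → IN Λ
#3 (-4,-8): internal coord -4 + (-8)·β' = -2.459341; -2.459341 ∉ [0.2, 0.8) → out
#4 (0,-5): internal coord 0 + (-5)·β' = +0.962912; +0.962912 ∉ [0.2, 0.8) → out
#5 (0,-8): internal coord 0 + (-8)·β' = +1.540659; +1.540659 ∉ [0.2, 0.8) → out
#6 (-1,-3): internal coord -1 + (-3)·β' = -0.422253; -0.422253 ∉ [0.2, 0.8) → out

1, 2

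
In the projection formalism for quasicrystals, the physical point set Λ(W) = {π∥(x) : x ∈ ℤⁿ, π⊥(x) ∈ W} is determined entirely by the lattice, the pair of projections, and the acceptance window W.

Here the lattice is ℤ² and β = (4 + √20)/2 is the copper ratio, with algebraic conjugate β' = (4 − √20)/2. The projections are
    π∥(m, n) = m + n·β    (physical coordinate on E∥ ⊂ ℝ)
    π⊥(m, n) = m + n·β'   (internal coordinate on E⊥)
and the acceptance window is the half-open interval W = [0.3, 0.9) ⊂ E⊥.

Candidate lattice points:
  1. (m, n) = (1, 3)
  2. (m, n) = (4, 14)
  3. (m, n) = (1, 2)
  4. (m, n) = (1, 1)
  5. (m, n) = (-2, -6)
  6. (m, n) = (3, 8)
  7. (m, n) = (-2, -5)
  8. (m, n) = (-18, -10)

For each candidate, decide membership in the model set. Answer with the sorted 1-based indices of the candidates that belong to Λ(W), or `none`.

Compute β' = (4−√20)/2 = -0.2361, so π⊥(m,n) = m -0.2361·n.
[1] lift (1,3): star map gives 0.2918; window check 0.3 ≤ 0.2918 < 0.9 is false → out
[2] lift (4,14): star map gives 0.6950; window check 0.3 ≤ 0.6950 < 0.9 is true → IN Λ
[3] lift (1,2): star map gives 0.5279; window check 0.3 ≤ 0.5279 < 0.9 is true → IN Λ
[4] lift (1,1): star map gives 0.7639; window check 0.3 ≤ 0.7639 < 0.9 is true → IN Λ
[5] lift (-2,-6): star map gives -0.5836; window check 0.3 ≤ -0.5836 < 0.9 is false → out
[6] lift (3,8): star map gives 1.1115; window check 0.3 ≤ 1.1115 < 0.9 is false → out
[7] lift (-2,-5): star map gives -0.8197; window check 0.3 ≤ -0.8197 < 0.9 is false → out
[8] lift (-18,-10): star map gives -15.6393; window check 0.3 ≤ -15.6393 < 0.9 is false → out

2, 3, 4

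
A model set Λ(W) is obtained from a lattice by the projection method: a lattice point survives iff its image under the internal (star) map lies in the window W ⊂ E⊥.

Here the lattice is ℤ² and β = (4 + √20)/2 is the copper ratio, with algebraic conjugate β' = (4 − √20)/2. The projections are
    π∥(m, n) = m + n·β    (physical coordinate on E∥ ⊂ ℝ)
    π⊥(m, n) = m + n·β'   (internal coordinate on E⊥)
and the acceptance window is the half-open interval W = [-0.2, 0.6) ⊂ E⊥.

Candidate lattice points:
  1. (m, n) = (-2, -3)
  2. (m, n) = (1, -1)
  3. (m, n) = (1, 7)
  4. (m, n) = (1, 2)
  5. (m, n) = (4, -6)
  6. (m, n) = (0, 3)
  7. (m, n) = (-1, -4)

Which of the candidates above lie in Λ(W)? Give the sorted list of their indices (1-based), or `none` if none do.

β' = (4−√20)/2 ≈ -0.236068.
candidate 1: (m,n)=(-2,-3) → π∥ = -2-3·β ≈ -14.708204, π⊥ = -2-3·β' ≈ -1.291796 ∉ [-0.2, 0.6) ⇒ out
candidate 2: (m,n)=(1,-1) → π∥ = 1-1·β ≈ -3.236068, π⊥ = 1-1·β' ≈ 1.236068 ∉ [-0.2, 0.6) ⇒ out
candidate 3: (m,n)=(1,7) → π∥ = 1+7·β ≈ 30.652476, π⊥ = 1+7·β' ≈ -0.652476 ∉ [-0.2, 0.6) ⇒ out
candidate 4: (m,n)=(1,2) → π∥ = 1+2·β ≈ 9.472136, π⊥ = 1+2·β' ≈ 0.527864 ∈ [-0.2, 0.6) ⇒ IN Λ
candidate 5: (m,n)=(4,-6) → π∥ = 4-6·β ≈ -21.416408, π⊥ = 4-6·β' ≈ 5.416408 ∉ [-0.2, 0.6) ⇒ out
candidate 6: (m,n)=(0,3) → π∥ = 0+3·β ≈ 12.708204, π⊥ = 0+3·β' ≈ -0.708204 ∉ [-0.2, 0.6) ⇒ out
candidate 7: (m,n)=(-1,-4) → π∥ = -1-4·β ≈ -17.944272, π⊥ = -1-4·β' ≈ -0.055728 ∈ [-0.2, 0.6) ⇒ IN Λ

4, 7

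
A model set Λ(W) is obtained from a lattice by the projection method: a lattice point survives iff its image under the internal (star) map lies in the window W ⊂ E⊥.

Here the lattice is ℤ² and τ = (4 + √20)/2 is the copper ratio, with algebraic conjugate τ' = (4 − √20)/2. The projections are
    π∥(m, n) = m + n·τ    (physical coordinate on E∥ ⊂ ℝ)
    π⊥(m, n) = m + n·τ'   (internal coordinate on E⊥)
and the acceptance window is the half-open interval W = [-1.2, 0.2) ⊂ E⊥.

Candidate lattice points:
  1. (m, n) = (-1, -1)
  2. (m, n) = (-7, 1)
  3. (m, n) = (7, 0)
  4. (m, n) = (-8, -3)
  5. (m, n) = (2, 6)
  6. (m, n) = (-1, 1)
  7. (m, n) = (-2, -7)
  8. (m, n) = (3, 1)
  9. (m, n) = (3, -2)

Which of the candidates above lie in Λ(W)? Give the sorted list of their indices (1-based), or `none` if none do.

Numerically τ ≈ 4.236068 and τ' = −1/τ ≈ -0.236068.
candidate 1: (m,n)=(-1,-1) → π∥ = -1-1·τ ≈ -5.236068, π⊥ = -1-1·τ' ≈ -0.763932 ∈ [-1.2, 0.2) ⇒ IN Λ
candidate 2: (m,n)=(-7,1) → π∥ = -7+1·τ ≈ -2.763932, π⊥ = -7+1·τ' ≈ -7.236068 ∉ [-1.2, 0.2) ⇒ out
candidate 3: (m,n)=(7,0) → π∥ = 7+0·τ ≈ 7.000000, π⊥ = 7+0·τ' ≈ 7.000000 ∉ [-1.2, 0.2) ⇒ out
candidate 4: (m,n)=(-8,-3) → π∥ = -8-3·τ ≈ -20.708204, π⊥ = -8-3·τ' ≈ -7.291796 ∉ [-1.2, 0.2) ⇒ out
candidate 5: (m,n)=(2,6) → π∥ = 2+6·τ ≈ 27.416408, π⊥ = 2+6·τ' ≈ 0.583592 ∉ [-1.2, 0.2) ⇒ out
candidate 6: (m,n)=(-1,1) → π∥ = -1+1·τ ≈ 3.236068, π⊥ = -1+1·τ' ≈ -1.236068 ∉ [-1.2, 0.2) ⇒ out
candidate 7: (m,n)=(-2,-7) → π∥ = -2-7·τ ≈ -31.652476, π⊥ = -2-7·τ' ≈ -0.347524 ∈ [-1.2, 0.2) ⇒ IN Λ
candidate 8: (m,n)=(3,1) → π∥ = 3+1·τ ≈ 7.236068, π⊥ = 3+1·τ' ≈ 2.763932 ∉ [-1.2, 0.2) ⇒ out
candidate 9: (m,n)=(3,-2) → π∥ = 3-2·τ ≈ -5.472136, π⊥ = 3-2·τ' ≈ 3.472136 ∉ [-1.2, 0.2) ⇒ out

1, 7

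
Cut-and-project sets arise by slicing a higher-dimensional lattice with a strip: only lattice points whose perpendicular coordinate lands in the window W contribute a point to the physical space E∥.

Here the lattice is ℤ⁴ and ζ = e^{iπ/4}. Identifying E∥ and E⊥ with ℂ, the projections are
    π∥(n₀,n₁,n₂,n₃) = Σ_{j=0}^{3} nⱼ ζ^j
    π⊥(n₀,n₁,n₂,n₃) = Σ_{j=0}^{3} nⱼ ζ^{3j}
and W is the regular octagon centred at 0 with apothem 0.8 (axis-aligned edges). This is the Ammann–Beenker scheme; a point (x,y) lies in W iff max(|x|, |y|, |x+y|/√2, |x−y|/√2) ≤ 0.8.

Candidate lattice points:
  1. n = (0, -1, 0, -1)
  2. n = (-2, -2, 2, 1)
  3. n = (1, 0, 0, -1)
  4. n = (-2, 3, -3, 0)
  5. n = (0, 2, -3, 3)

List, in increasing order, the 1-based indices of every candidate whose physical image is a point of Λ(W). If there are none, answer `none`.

With ζ = e^{iπ/4} the internal vectors are ζ^0,ζ^3,ζ^6,ζ^9.
candidate 1: n = (0, -1, 0, -1) → π⊥ ≈ (+0.00000, -1.41421); max(|x|,|y|,|x±y|/√2) = 1.41421 > 0.8 ⇒ ∉ W
candidate 2: n = (-2, -2, 2, 1) → π⊥ ≈ (+0.12132, -2.70711); max(|x|,|y|,|x±y|/√2) = 2.70711 > 0.8 ⇒ ∉ W
candidate 3: n = (1, 0, 0, -1) → π⊥ ≈ (+0.29289, -0.70711); max(|x|,|y|,|x±y|/√2) = 0.70711 ≤ 0.8 ⇒ ∈ W
candidate 4: n = (-2, 3, -3, 0) → π⊥ ≈ (-4.12132, +5.12132); max(|x|,|y|,|x±y|/√2) = 6.53553 > 0.8 ⇒ ∉ W
candidate 5: n = (0, 2, -3, 3) → π⊥ ≈ (+0.70711, +6.53553); max(|x|,|y|,|x±y|/√2) = 6.53553 > 0.8 ⇒ ∉ W

3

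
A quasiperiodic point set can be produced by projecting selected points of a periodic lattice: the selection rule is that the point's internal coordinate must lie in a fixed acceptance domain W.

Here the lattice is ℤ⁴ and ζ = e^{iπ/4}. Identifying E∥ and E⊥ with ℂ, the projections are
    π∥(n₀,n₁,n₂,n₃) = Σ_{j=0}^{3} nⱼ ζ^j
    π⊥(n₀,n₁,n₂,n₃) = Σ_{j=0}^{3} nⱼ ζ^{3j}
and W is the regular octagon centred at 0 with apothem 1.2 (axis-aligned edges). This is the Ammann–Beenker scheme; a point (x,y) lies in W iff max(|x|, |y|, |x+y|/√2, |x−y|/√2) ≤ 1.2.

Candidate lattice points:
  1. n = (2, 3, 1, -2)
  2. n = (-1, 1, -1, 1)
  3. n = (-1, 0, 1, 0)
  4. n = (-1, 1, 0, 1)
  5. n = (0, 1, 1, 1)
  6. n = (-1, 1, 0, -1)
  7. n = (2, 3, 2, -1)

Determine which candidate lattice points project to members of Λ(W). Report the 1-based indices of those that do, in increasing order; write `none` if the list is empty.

5, 7

With ζ = e^{iπ/4} the internal vectors are ζ^0,ζ^3,ζ^6,ζ^9.
#1 (2, 3, 1, -2): internal (-1.535534, -0.292893); octagon support 1.535534 vs apothem 1.2 → ∉ W
#2 (-1, 1, -1, 1): internal (-1.000000, 2.414214); octagon support 2.414214 vs apothem 1.2 → ∉ W
#3 (-1, 0, 1, 0): internal (-1.000000, -1.000000); octagon support 1.414214 vs apothem 1.2 → ∉ W
#4 (-1, 1, 0, 1): internal (-1.000000, 1.414214); octagon support 1.707107 vs apothem 1.2 → ∉ W
#5 (0, 1, 1, 1): internal (0.000000, 0.414214); octagon support 0.414214 vs apothem 1.2 → ∈ W
#6 (-1, 1, 0, -1): internal (-2.414214, 0.000000); octagon support 2.414214 vs apothem 1.2 → ∉ W
#7 (2, 3, 2, -1): internal (-0.828427, -0.585786); octagon support 1.000000 vs apothem 1.2 → ∈ W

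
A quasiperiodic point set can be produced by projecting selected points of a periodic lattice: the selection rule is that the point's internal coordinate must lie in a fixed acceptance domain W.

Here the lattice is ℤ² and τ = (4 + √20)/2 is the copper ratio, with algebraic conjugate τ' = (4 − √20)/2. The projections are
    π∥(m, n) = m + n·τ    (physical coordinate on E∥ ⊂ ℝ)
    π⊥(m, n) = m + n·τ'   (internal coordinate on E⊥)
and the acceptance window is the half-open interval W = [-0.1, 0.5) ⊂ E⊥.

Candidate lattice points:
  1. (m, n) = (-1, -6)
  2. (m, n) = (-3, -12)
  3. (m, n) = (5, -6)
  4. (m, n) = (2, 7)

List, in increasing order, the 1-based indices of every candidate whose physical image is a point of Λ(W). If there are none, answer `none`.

Numerically τ ≈ 4.2361 and τ' = −1/τ ≈ -0.2361.
[1] lift (-1,-6): star map gives 0.4164; window check -0.1 ≤ 0.4164 < 0.5 is true → IN Λ
[2] lift (-3,-12): star map gives -0.1672; window check -0.1 ≤ -0.1672 < 0.5 is false → out
[3] lift (5,-6): star map gives 6.4164; window check -0.1 ≤ 6.4164 < 0.5 is false → out
[4] lift (2,7): star map gives 0.3475; window check -0.1 ≤ 0.3475 < 0.5 is true → IN Λ

1, 4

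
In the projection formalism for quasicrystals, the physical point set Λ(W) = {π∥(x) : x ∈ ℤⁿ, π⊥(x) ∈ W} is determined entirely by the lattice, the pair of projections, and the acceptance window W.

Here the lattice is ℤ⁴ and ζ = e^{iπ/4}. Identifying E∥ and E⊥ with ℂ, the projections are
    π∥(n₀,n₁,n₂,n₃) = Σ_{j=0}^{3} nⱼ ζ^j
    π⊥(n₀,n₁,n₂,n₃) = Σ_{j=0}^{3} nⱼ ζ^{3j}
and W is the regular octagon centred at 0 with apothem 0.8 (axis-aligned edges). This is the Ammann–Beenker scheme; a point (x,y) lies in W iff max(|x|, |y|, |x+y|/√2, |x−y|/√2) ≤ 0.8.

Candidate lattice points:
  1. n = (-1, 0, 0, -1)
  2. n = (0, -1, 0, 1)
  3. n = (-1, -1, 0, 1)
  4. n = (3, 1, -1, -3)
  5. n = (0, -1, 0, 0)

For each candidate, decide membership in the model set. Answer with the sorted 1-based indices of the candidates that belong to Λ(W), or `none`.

With ζ = e^{iπ/4} the internal vectors are ζ^0,ζ^3,ζ^6,ζ^9.
#1 (-1, 0, 0, -1): internal (-1.707107, -0.707107); octagon support 1.707107 vs apothem 0.8 → ∉ W
#2 (0, -1, 0, 1): internal (1.414214, 0.000000); octagon support 1.414214 vs apothem 0.8 → ∉ W
#3 (-1, -1, 0, 1): internal (0.414214, 0.000000); octagon support 0.414214 vs apothem 0.8 → ∈ W
#4 (3, 1, -1, -3): internal (0.171573, -0.414214); octagon support 0.414214 vs apothem 0.8 → ∈ W
#5 (0, -1, 0, 0): internal (0.707107, -0.707107); octagon support 1.000000 vs apothem 0.8 → ∉ W

3, 4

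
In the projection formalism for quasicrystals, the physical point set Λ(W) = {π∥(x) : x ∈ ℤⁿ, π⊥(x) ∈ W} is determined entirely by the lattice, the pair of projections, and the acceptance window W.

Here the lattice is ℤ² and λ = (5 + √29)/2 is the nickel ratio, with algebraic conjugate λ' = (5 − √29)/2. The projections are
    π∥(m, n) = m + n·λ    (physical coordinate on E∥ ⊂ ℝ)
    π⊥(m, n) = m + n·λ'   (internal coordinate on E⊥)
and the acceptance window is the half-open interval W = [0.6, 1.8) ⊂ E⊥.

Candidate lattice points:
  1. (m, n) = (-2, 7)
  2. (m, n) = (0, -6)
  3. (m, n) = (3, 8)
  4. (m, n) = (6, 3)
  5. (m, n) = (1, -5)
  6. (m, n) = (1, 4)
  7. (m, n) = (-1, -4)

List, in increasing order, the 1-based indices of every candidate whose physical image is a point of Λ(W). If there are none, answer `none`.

2, 3

Compute λ' = (5−√29)/2 = -0.19258, so π⊥(m,n) = m -0.19258·n.
#1 (-2,7): internal coord -2 + (7)·λ' = -3.34808; -3.34808 ∉ [0.6, 1.8) → out
#2 (0,-6): internal coord 0 + (-6)·λ' = +1.15549; +1.15549 ∈ [0.6, 1.8) → IN Λ
#3 (3,8): internal coord 3 + (8)·λ' = +1.45934; +1.45934 ∈ [0.6, 1.8) → IN Λ
#4 (6,3): internal coord 6 + (3)·λ' = +5.42225; +5.42225 ∉ [0.6, 1.8) → out
#5 (1,-5): internal coord 1 + (-5)·λ' = +1.96291; +1.96291 ∉ [0.6, 1.8) → out
#6 (1,4): internal coord 1 + (4)·λ' = +0.22967; +0.22967 ∉ [0.6, 1.8) → out
#7 (-1,-4): internal coord -1 + (-4)·λ' = -0.22967; -0.22967 ∉ [0.6, 1.8) → out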